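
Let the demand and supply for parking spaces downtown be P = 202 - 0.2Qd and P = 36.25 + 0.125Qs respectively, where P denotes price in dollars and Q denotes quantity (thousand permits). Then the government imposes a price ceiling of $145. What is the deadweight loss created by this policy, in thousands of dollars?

0

Rearranging demand gives Qd = 1010 - 5P; rearranging supply gives Qs = 8P - 290. Equilibrium: 1010 - 5P = 8P - 290, so 1300 = 13P and P* = 100, Q* = 510.
The ceiling of 145 is above the equilibrium price 100, so it is not binding; the market clears at P* = 100, Q* = 510.
Since the control does not bind, no trades are prevented and deadweight loss is zero.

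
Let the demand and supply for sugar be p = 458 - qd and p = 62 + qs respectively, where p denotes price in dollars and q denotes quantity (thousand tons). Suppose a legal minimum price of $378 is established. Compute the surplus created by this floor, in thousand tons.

236

Rearranging demand gives qd = 458 - p; rearranging supply gives qs = p - 62. Equilibrium: 458 - p = p - 62, so 520 = 2p and p* = 260, q* = 198.
The floor of 378 is above the equilibrium price 260, so it binds.
At p = 378: qd = 458 - 378 = 80 and qs = 378 - 62 = 316.
Surplus = qs - qd = 316 - 80 = 236.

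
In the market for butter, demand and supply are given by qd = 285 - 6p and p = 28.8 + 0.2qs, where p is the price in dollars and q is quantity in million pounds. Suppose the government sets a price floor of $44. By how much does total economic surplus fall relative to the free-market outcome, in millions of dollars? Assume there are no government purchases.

165

Rearranging supply gives qs = 5p - 144. In a free market, 285 - 6p = 5p - 144 gives the equilibrium p* = 39, q* = 51.
The floor of 44 is above the equilibrium price 39, so it binds.
At p = 44: qd = 285 - 6·44 = 21 and qs = 5·44 - 144 = 76.
Quantity traded falls to 21. At q = 21 the demand price is (285 - 21)/6 = 44 and the supply price is (144 + 21)/5 = 33.
Deadweight loss = ½ · (44 - 33) · (51 - 21) = ½ · 11 · 30 = 165.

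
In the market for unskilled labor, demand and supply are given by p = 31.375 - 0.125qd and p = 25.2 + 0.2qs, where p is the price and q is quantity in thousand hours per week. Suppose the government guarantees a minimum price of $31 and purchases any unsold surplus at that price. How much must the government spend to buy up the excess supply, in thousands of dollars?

Rearranging demand gives qd = 251 - 8p; rearranging supply gives qs = 5p - 126. Without the control the market clears where 251 - 8p = 5p - 126, i.e. p* = 29 and q* = 19.
The floor of 31 is above the equilibrium price 29, so it binds.
At p = 31: qd = 251 - 8·31 = 3 and qs = 5·31 - 126 = 29.
Surplus = qs - qd = 26.
Government expenditure = surplus × support price = 26 × 31 = 806.

806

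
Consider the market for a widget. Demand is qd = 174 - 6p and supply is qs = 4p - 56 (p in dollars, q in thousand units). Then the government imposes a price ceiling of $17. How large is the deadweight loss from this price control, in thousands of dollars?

Setting quantity demanded equal to quantity supplied, 174 - 6p = 4p - 56, gives p* = 23 and q* = 36.
Because the ceiling (17) lies below the market-clearing price, it is binding.
At p = 17: qd = 174 - 6·17 = 72 and qs = 4·17 - 56 = 12.
Quantity traded falls to 12. At q = 12 the demand price is (174 - 12)/6 = 27 and the supply price is (56 + 12)/4 = 17.
Deadweight loss = ½ · (27 - 17) · (36 - 12) = ½ · 10 · 24 = 120.

120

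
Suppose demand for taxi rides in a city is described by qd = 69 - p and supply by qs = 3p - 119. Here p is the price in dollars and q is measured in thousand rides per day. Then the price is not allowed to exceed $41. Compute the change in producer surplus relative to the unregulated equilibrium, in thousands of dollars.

-78

Setting quantity demanded equal to quantity supplied, 69 - p = 3p - 119, gives p* = 47 and q* = 22.
Since 41 < 47, the ceiling is binding.
At p = 41: qd = 69 - 41 = 28 and qs = 3·41 - 119 = 4.
Producer surplus without the control is ½ · (47 - 119/3) · 22 = 242/3.
With the ceiling, producers sell 4 units at 41, so PS = ½ · (41 - 119/3) · 4 = 8/3.
Change in producer surplus = 8/3 - 242/3 = -78.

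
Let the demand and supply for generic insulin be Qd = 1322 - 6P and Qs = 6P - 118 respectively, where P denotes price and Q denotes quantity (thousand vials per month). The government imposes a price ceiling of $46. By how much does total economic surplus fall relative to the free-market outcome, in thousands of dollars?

32856

Without the control the market clears where 1322 - 6P = 6P - 118, i.e. P* = 120 and Q* = 602.
Because the ceiling (46) lies below the market-clearing price, it is binding.
At P = 46: Qd = 1322 - 6·46 = 1046 and Qs = 6·46 - 118 = 158.
Quantity traded falls to 158. At Q = 158 the demand price is (1322 - 158)/6 = 194 and the supply price is (118 + 158)/6 = 46.
Deadweight loss = ½ · (194 - 46) · (602 - 158) = ½ · 148 · 444 = 32856.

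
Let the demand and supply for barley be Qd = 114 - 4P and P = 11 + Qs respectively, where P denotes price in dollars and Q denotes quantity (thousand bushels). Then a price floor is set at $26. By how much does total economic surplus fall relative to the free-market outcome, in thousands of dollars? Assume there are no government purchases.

10

Rearranging supply gives Qs = P - 11. Setting quantity demanded equal to quantity supplied, 114 - 4P = P - 11, gives P* = 25 and Q* = 14.
The floor of 26 is above the equilibrium price 25, so it binds.
At P = 26: Qd = 114 - 4·26 = 10 and Qs = 26 - 11 = 15.
Quantity traded falls to 10. At Q = 10 the demand price is (114 - 10)/4 = 26 and the supply price is 11 + 10 = 21.
Deadweight loss = ½ · (26 - 21) · (14 - 10) = ½ · 5 · 4 = 10.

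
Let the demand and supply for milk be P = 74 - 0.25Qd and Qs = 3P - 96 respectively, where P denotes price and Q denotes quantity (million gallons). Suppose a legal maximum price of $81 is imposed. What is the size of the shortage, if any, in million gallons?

0

Rearranging demand gives Qd = 296 - 4P. Equilibrium: 296 - 4P = 3P - 96, so 392 = 7P and P* = 56, Q* = 72.
The ceiling of 81 is above the equilibrium price 56, so it is not binding; the market clears at P* = 56, Q* = 72.
Since the control does not bind, there is no shortage.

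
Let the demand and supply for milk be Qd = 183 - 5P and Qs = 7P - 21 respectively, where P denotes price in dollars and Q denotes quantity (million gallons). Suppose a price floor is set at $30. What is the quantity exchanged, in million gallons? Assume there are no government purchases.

33

Without the control the market clears where 183 - 5P = 7P - 21, i.e. P* = 17 and Q* = 98.
The floor of 30 is above the equilibrium price 17, so it binds.
At P = 30: Qd = 183 - 5·30 = 33 and Qs = 7·30 - 21 = 189.
The quantity actually transacted is the short side, demand: 33.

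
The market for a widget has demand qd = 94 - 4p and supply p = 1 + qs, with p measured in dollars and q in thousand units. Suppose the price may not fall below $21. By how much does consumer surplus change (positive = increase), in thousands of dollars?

-28

Rearranging supply gives qs = p - 1. Equilibrium: 94 - 4p = p - 1, so 95 = 5p and p* = 19, q* = 18.
Because the floor (21) lies above the market-clearing price, it is binding.
At p = 21: qd = 94 - 4·21 = 10 and qs = 21 - 1 = 20.
Consumer surplus without the control is ½ · (23.5 - 19) · 18 = 40.5.
With the floor, consumers buy 10 units at 21, so CS = ½ · (23.5 - 21) · 10 = 12.5.
Change in consumer surplus = 12.5 - 40.5 = -28.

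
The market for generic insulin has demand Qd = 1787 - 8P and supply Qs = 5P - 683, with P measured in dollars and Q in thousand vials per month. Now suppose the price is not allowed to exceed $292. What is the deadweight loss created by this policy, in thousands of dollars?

Without the control the market clears where 1787 - 8P = 5P - 683, i.e. P* = 190 and Q* = 267.
The ceiling of 292 is above the equilibrium price 190, so it is not binding; the market clears at P* = 190, Q* = 267.
Since the control does not bind, no trades are prevented and deadweight loss is zero.

0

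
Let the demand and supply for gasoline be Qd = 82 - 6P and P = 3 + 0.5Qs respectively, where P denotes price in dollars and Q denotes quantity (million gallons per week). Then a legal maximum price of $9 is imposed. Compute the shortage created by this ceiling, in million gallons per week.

Rearranging supply gives Qs = 2P - 6. Setting quantity demanded equal to quantity supplied, 82 - 6P = 2P - 6, gives P* = 11 and Q* = 16.
Since 9 < 11, the ceiling is binding.
At P = 9: Qd = 82 - 6·9 = 28 and Qs = 2·9 - 6 = 12.
Shortage = Qd - Qs = 28 - 12 = 16.

16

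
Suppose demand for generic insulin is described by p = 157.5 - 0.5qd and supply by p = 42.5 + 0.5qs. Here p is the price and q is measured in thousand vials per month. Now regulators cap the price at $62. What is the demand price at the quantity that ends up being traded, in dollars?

Rearranging demand gives qd = 315 - 2p; rearranging supply gives qs = 2p - 85. Setting quantity demanded equal to quantity supplied, 315 - 2p = 2p - 85, gives p* = 100 and q* = 115.
The ceiling of 62 is below the equilibrium price 100, so it binds.
At p = 62: qd = 315 - 2·62 = 191 and qs = 2·62 - 85 = 39.
Only 39 units reach the market. On the demand curve, the marginal buyer's willingness to pay at q = 39 is (315 - 39)/2 = 138.

138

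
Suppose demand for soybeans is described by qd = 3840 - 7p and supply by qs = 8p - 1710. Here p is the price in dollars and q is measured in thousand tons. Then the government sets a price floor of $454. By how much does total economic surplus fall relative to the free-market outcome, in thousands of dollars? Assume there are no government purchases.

Without the control the market clears where 3840 - 7p = 8p - 1710, i.e. p* = 370 and q* = 1250.
The floor of 454 is above the equilibrium price 370, so it binds.
At p = 454: qd = 3840 - 7·454 = 662 and qs = 8·454 - 1710 = 1922.
Quantity traded falls to 662. At q = 662 the demand price is (3840 - 662)/7 = 454 and the supply price is (1710 + 662)/8 = 296.5.
Deadweight loss = ½ · (454 - 296.5) · (1250 - 662) = ½ · 157.5 · 588 = 46305.

46305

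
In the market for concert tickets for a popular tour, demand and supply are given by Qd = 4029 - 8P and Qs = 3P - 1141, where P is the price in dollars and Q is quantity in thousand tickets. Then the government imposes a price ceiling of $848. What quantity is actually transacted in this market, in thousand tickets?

In a free market, 4029 - 8P = 3P - 1141 gives the equilibrium P* = 470, Q* = 269.
The ceiling of 848 is above the equilibrium price 470, so it is not binding; the market clears at P* = 470, Q* = 269.

269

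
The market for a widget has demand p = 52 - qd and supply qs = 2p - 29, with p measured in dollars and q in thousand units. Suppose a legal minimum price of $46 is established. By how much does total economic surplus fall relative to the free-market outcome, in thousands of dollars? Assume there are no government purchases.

Rearranging demand gives qd = 52 - p. In a free market, 52 - p = 2p - 29 gives the equilibrium p* = 27, q* = 25.
Since 46 > 27, the floor is binding.
At p = 46: qd = 52 - 46 = 6 and qs = 2·46 - 29 = 63.
Quantity traded falls to 6. At q = 6 the demand price is 52 - 6 = 46 and the supply price is (29 + 6)/2 = 17.5.
Deadweight loss = ½ · (46 - 17.5) · (25 - 6) = ½ · 28.5 · 19 = 270.75.

270.75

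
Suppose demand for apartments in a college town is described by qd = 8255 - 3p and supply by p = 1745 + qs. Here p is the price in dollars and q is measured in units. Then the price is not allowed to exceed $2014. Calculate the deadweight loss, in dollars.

157464

Rearranging supply gives qs = p - 1745. Without the control the market clears where 8255 - 3p = p - 1745, i.e. p* = 2500 and q* = 755.
The ceiling of 2014 is below the equilibrium price 2500, so it binds.
At p = 2014: qd = 8255 - 3·2014 = 2213 and qs = 2014 - 1745 = 269.
Quantity traded falls to 269. At q = 269 the demand price is (8255 - 269)/3 = 2662 and the supply price is 1745 + 269 = 2014.
Deadweight loss = ½ · (2662 - 2014) · (755 - 269) = ½ · 648 · 486 = 157464.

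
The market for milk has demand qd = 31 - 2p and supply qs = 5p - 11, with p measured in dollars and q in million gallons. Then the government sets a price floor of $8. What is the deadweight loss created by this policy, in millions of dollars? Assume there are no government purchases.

Equilibrium: 31 - 2p = 5p - 11, so 42 = 7p and p* = 6, q* = 19.
Because the floor (8) lies above the market-clearing price, it is binding.
At p = 8: qd = 31 - 2·8 = 15 and qs = 5·8 - 11 = 29.
Quantity traded falls to 15. At q = 15 the demand price is (31 - 15)/2 = 8 and the supply price is (11 + 15)/5 = 5.2.
Deadweight loss = ½ · (8 - 5.2) · (19 - 15) = ½ · 2.8 · 4 = 5.6.

5.6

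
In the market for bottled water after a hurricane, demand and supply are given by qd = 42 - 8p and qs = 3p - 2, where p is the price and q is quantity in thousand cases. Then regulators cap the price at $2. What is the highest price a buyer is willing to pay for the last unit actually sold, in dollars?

Equilibrium: 42 - 8p = 3p - 2, so 44 = 11p and p* = 4, q* = 10.
Because the ceiling (2) lies below the market-clearing price, it is binding.
At p = 2: qd = 42 - 8·2 = 26 and qs = 3·2 - 2 = 4.
Only 4 units reach the market. On the demand curve, the marginal buyer's willingness to pay at q = 4 is (42 - 4)/8 = 4.75.

4.75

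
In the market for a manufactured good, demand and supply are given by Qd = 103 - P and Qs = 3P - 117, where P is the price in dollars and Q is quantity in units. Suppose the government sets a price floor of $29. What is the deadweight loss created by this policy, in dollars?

Without the control the market clears where 103 - P = 3P - 117, i.e. P* = 55 and Q* = 48.
The floor of 29 is below the equilibrium price 55, so it is not binding; the market clears at P* = 55, Q* = 48.
Since the control does not bind, no trades are prevented and deadweight loss is zero.

0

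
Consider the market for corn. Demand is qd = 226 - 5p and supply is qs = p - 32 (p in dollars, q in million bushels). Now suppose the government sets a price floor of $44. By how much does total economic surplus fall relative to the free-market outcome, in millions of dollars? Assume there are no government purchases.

15

Equilibrium: 226 - 5p = p - 32, so 258 = 6p and p* = 43, q* = 11.
Since 44 > 43, the floor is binding.
At p = 44: qd = 226 - 5·44 = 6 and qs = 44 - 32 = 12.
Quantity traded falls to 6. At q = 6 the demand price is (226 - 6)/5 = 44 and the supply price is 32 + 6 = 38.
Deadweight loss = ½ · (44 - 38) · (11 - 6) = ½ · 6 · 5 = 15.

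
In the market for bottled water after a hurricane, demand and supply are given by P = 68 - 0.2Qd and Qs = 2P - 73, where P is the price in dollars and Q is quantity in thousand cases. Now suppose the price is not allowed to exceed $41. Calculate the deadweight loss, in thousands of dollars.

453.6

Rearranging demand gives Qd = 340 - 5P. Without the control the market clears where 340 - 5P = 2P - 73, i.e. P* = 59 and Q* = 45.
Since 41 < 59, the ceiling is binding.
At P = 41: Qd = 340 - 5·41 = 135 and Qs = 2·41 - 73 = 9.
Quantity traded falls to 9. At Q = 9 the demand price is (340 - 9)/5 = 66.2 and the supply price is (73 + 9)/2 = 41.
Deadweight loss = ½ · (66.2 - 41) · (45 - 9) = ½ · 25.2 · 36 = 453.6.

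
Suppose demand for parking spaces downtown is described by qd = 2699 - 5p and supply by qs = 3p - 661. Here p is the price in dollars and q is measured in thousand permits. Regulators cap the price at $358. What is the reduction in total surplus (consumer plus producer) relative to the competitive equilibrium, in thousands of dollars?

Equilibrium: 2699 - 5p = 3p - 661, so 3360 = 8p and p* = 420, q* = 599.
Because the ceiling (358) lies below the market-clearing price, it is binding.
At p = 358: qd = 2699 - 5·358 = 909 and qs = 3·358 - 661 = 413.
Quantity traded falls to 413. At q = 413 the demand price is (2699 - 413)/5 = 457.2 and the supply price is (661 + 413)/3 = 358.
Deadweight loss = ½ · (457.2 - 358) · (599 - 413) = ½ · 99.2 · 186 = 9225.6.

9225.6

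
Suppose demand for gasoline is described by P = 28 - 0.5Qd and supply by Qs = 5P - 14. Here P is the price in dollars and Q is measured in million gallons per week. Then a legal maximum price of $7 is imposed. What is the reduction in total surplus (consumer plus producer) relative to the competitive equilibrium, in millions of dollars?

Rearranging demand gives Qd = 56 - 2P. In a free market, 56 - 2P = 5P - 14 gives the equilibrium P* = 10, Q* = 36.
The ceiling of 7 is below the equilibrium price 10, so it binds.
At P = 7: Qd = 56 - 2·7 = 42 and Qs = 5·7 - 14 = 21.
Quantity traded falls to 21. At Q = 21 the demand price is (56 - 21)/2 = 17.5 and the supply price is (14 + 21)/5 = 7.
Deadweight loss = ½ · (17.5 - 7) · (36 - 21) = ½ · 10.5 · 15 = 78.75.

78.75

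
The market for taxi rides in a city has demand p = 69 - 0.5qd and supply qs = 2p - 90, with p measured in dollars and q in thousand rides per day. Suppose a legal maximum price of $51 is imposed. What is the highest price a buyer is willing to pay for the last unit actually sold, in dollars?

63

Rearranging demand gives qd = 138 - 2p. In a free market, 138 - 2p = 2p - 90 gives the equilibrium p* = 57, q* = 24.
Because the ceiling (51) lies below the market-clearing price, it is binding.
At p = 51: qd = 138 - 2·51 = 36 and qs = 2·51 - 90 = 12.
Only 12 units reach the market. On the demand curve, the marginal buyer's willingness to pay at q = 12 is (138 - 12)/2 = 63.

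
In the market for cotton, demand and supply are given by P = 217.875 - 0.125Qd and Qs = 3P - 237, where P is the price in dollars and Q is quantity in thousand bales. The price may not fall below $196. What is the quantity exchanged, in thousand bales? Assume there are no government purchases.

Rearranging demand gives Qd = 1743 - 8P. Setting quantity demanded equal to quantity supplied, 1743 - 8P = 3P - 237, gives P* = 180 and Q* = 303.
The floor of 196 is above the equilibrium price 180, so it binds.
At P = 196: Qd = 1743 - 8·196 = 175 and Qs = 3·196 - 237 = 351.
The quantity actually transacted is the short side, demand: 175.

175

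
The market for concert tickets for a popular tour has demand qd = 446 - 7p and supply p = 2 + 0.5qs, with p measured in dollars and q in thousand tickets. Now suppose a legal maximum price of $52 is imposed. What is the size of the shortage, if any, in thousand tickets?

Rearranging supply gives qs = 2p - 4. Setting quantity demanded equal to quantity supplied, 446 - 7p = 2p - 4, gives p* = 50 and q* = 96.
The ceiling of 52 is above the equilibrium price 50, so it is not binding; the market clears at p* = 50, q* = 96.
Since the control does not bind, there is no shortage.

0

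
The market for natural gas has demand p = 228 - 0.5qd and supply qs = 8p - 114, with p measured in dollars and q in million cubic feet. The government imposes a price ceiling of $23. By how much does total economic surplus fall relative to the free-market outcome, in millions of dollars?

23120

Rearranging demand gives qd = 456 - 2p. Setting quantity demanded equal to quantity supplied, 456 - 2p = 8p - 114, gives p* = 57 and q* = 342.
Because the ceiling (23) lies below the market-clearing price, it is binding.
At p = 23: qd = 456 - 2·23 = 410 and qs = 8·23 - 114 = 70.
Quantity traded falls to 70. At q = 70 the demand price is (456 - 70)/2 = 193 and the supply price is (114 + 70)/8 = 23.
Deadweight loss = ½ · (193 - 23) · (342 - 70) = ½ · 170 · 272 = 23120.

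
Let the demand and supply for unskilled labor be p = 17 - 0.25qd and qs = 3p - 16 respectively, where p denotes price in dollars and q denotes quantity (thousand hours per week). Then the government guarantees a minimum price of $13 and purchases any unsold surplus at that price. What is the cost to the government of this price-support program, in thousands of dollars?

Rearranging demand gives qd = 68 - 4p. Setting quantity demanded equal to quantity supplied, 68 - 4p = 3p - 16, gives p* = 12 and q* = 20.
The floor of 13 is above the equilibrium price 12, so it binds.
At p = 13: qd = 68 - 4·13 = 16 and qs = 3·13 - 16 = 23.
Surplus = qs - qd = 7.
Government expenditure = surplus × support price = 7 × 13 = 91.

91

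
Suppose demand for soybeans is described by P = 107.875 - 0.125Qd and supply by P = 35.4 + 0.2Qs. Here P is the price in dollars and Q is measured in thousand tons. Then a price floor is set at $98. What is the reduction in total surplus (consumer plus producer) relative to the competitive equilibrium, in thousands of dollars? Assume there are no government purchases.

Rearranging demand gives Qd = 863 - 8P; rearranging supply gives Qs = 5P - 177. Setting quantity demanded equal to quantity supplied, 863 - 8P = 5P - 177, gives P* = 80 and Q* = 223.
Since 98 > 80, the floor is binding.
At P = 98: Qd = 863 - 8·98 = 79 and Qs = 5·98 - 177 = 313.
Quantity traded falls to 79. At Q = 79 the demand price is (863 - 79)/8 = 98 and the supply price is (177 + 79)/5 = 51.2.
Deadweight loss = ½ · (98 - 51.2) · (223 - 79) = ½ · 46.8 · 144 = 3369.6.

3369.6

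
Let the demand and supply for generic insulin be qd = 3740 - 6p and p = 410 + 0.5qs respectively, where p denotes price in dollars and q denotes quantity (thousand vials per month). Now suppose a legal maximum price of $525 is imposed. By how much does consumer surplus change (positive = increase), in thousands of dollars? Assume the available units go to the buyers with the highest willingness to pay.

9675

Rearranging supply gives qs = 2p - 820. Equilibrium: 3740 - 6p = 2p - 820, so 4560 = 8p and p* = 570, q* = 320.
The ceiling of 525 is below the equilibrium price 570, so it binds.
At p = 525: qd = 3740 - 6·525 = 590 and qs = 2·525 - 820 = 230.
Consumer surplus without the control is ½ · (1870/3 - 570) · 320 = 25600/3.
With the ceiling, 230 units are sold at 525 (assume they go to the highest-value buyers). The demand price at q = 230 is 585, so CS = ½ · [(1870/3 - 525) + (585 - 525)] · 230 = 54625/3.
Change in consumer surplus = 54625/3 - 25600/3 = 9675.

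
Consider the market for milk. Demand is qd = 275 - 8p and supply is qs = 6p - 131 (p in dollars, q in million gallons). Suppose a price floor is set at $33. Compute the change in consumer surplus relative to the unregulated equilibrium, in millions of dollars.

Equilibrium: 275 - 8p = 6p - 131, so 406 = 14p and p* = 29, q* = 43.
Because the floor (33) lies above the market-clearing price, it is binding.
At p = 33: qd = 275 - 8·33 = 11 and qs = 6·33 - 131 = 67.
Consumer surplus without the control is ½ · (34.375 - 29) · 43 = 115.5625.
With the floor, consumers buy 11 units at 33, so CS = ½ · (34.375 - 33) · 11 = 7.5625.
Change in consumer surplus = 7.5625 - 115.5625 = -108.

-108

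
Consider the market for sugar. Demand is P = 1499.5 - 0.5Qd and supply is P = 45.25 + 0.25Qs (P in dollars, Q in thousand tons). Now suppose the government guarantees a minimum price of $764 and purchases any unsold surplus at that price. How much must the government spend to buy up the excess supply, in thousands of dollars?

Rearranging demand gives Qd = 2999 - 2P; rearranging supply gives Qs = 4P - 181. Equilibrium: 2999 - 2P = 4P - 181, so 3180 = 6P and P* = 530, Q* = 1939.
The floor of 764 is above the equilibrium price 530, so it binds.
At P = 764: Qd = 2999 - 2·764 = 1471 and Qs = 4·764 - 181 = 2875.
Surplus = Qs - Qd = 1404.
Government expenditure = surplus × support price = 1404 × 764 = 1072656.

1072656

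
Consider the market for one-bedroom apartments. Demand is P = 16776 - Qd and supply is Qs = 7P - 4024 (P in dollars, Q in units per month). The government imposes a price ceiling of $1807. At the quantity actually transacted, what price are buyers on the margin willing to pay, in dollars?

8151

Rearranging demand gives Qd = 16776 - P. Equilibrium: 16776 - P = 7P - 4024, so 20800 = 8P and P* = 2600, Q* = 14176.
The ceiling of 1807 is below the equilibrium price 2600, so it binds.
At P = 1807: Qd = 16776 - 1807 = 14969 and Qs = 7·1807 - 4024 = 8625.
Only 8625 units reach the market. On the demand curve, the marginal buyer's willingness to pay at Q = 8625 is (16776 - 8625) = 8151.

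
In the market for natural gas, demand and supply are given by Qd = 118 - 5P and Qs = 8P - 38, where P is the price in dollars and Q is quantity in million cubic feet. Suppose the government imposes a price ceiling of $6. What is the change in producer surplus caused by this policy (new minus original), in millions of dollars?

Without the control the market clears where 118 - 5P = 8P - 38, i.e. P* = 12 and Q* = 58.
Since 6 < 12, the ceiling is binding.
At P = 6: Qd = 118 - 5·6 = 88 and Qs = 8·6 - 38 = 10.
Producer surplus without the control is ½ · (12 - 4.75) · 58 = 210.25.
With the ceiling, producers sell 10 units at 6, so PS = ½ · (6 - 4.75) · 10 = 6.25.
Change in producer surplus = 6.25 - 210.25 = -204.

-204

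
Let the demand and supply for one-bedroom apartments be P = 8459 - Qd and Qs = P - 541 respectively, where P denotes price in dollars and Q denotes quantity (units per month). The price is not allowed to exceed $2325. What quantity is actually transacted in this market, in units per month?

Rearranging demand gives Qd = 8459 - P. In a free market, 8459 - P = P - 541 gives the equilibrium P* = 4500, Q* = 3959.
Because the ceiling (2325) lies below the market-clearing price, it is binding.
At P = 2325: Qd = 8459 - 2325 = 6134 and Qs = 2325 - 541 = 1784.
The quantity actually transacted is the short side, supply: 1784.

1784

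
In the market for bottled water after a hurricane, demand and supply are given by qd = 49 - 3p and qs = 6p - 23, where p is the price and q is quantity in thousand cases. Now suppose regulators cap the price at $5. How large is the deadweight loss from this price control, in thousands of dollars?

Equilibrium: 49 - 3p = 6p - 23, so 72 = 9p and p* = 8, q* = 25.
Because the ceiling (5) lies below the market-clearing price, it is binding.
At p = 5: qd = 49 - 3·5 = 34 and qs = 6·5 - 23 = 7.
Quantity traded falls to 7. At q = 7 the demand price is (49 - 7)/3 = 14 and the supply price is (23 + 7)/6 = 5.
Deadweight loss = ½ · (14 - 5) · (25 - 7) = ½ · 9 · 18 = 81.

81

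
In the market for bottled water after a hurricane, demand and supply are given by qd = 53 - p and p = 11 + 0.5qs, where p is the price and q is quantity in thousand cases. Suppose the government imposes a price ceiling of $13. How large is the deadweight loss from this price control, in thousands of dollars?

Rearranging supply gives qs = 2p - 22. In a free market, 53 - p = 2p - 22 gives the equilibrium p* = 25, q* = 28.
Since 13 < 25, the ceiling is binding.
At p = 13: qd = 53 - 13 = 40 and qs = 2·13 - 22 = 4.
Quantity traded falls to 4. At q = 4 the demand price is 53 - 4 = 49 and the supply price is (22 + 4)/2 = 13.
Deadweight loss = ½ · (49 - 13) · (28 - 4) = ½ · 36 · 24 = 432.

432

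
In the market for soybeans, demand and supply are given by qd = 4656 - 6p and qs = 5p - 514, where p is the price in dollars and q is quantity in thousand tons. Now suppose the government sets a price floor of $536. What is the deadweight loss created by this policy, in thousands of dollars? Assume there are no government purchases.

In a free market, 4656 - 6p = 5p - 514 gives the equilibrium p* = 470, q* = 1836.
Because the floor (536) lies above the market-clearing price, it is binding.
At p = 536: qd = 4656 - 6·536 = 1440 and qs = 5·536 - 514 = 2166.
Quantity traded falls to 1440. At q = 1440 the demand price is (4656 - 1440)/6 = 536 and the supply price is (514 + 1440)/5 = 390.8.
Deadweight loss = ½ · (536 - 390.8) · (1836 - 1440) = ½ · 145.2 · 396 = 28749.6.

28749.6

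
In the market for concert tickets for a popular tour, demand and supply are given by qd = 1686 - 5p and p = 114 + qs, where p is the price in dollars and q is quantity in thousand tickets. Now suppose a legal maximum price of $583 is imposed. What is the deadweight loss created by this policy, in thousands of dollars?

Rearranging supply gives qs = p - 114. Equilibrium: 1686 - 5p = p - 114, so 1800 = 6p and p* = 300, q* = 186.
Since 583 is above p* = 300, the ceiling does not bind and the free-market outcome prevails.
Since the control does not bind, no trades are prevented and deadweight loss is zero.

0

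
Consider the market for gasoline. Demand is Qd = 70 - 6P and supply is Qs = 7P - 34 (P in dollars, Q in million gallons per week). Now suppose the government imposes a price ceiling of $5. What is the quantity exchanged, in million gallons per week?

1

Without the control the market clears where 70 - 6P = 7P - 34, i.e. P* = 8 and Q* = 22.
The ceiling of 5 is below the equilibrium price 8, so it binds.
At P = 5: Qd = 70 - 6·5 = 40 and Qs = 7·5 - 34 = 1.
The quantity actually transacted is the short side, supply: 1.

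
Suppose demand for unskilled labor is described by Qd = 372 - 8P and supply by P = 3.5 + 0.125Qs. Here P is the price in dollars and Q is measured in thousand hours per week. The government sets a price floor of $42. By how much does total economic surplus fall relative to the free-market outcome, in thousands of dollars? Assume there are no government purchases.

2312

Rearranging supply gives Qs = 8P - 28. Setting quantity demanded equal to quantity supplied, 372 - 8P = 8P - 28, gives P* = 25 and Q* = 172.
The floor of 42 is above the equilibrium price 25, so it binds.
At P = 42: Qd = 372 - 8·42 = 36 and Qs = 8·42 - 28 = 308.
Quantity traded falls to 36. At Q = 36 the demand price is (372 - 36)/8 = 42 and the supply price is (28 + 36)/8 = 8.
Deadweight loss = ½ · (42 - 8) · (172 - 36) = ½ · 34 · 136 = 2312.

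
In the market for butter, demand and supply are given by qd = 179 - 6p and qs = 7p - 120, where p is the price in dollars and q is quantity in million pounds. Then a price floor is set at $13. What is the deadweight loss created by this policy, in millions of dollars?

Equilibrium: 179 - 6p = 7p - 120, so 299 = 13p and p* = 23, q* = 41.
Since 13 is below p* = 23, the floor does not bind and the free-market outcome prevails.
Since the control does not bind, no trades are prevented and deadweight loss is zero.

0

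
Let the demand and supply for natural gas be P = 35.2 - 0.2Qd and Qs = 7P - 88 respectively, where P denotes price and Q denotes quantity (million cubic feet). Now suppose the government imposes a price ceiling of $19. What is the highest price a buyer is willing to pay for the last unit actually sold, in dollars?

Rearranging demand gives Qd = 176 - 5P. Equilibrium: 176 - 5P = 7P - 88, so 264 = 12P and P* = 22, Q* = 66.
Since 19 < 22, the ceiling is binding.
At P = 19: Qd = 176 - 5·19 = 81 and Qs = 7·19 - 88 = 45.
Only 45 units reach the market. On the demand curve, the marginal buyer's willingness to pay at Q = 45 is (176 - 45)/5 = 26.2.

26.2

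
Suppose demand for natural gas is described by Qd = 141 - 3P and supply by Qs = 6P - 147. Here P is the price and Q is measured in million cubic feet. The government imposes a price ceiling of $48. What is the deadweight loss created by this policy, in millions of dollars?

Without the control the market clears where 141 - 3P = 6P - 147, i.e. P* = 32 and Q* = 45.
The ceiling of 48 is above the equilibrium price 32, so it is not binding; the market clears at P* = 32, Q* = 45.
Since the control does not bind, no trades are prevented and deadweight loss is zero.

0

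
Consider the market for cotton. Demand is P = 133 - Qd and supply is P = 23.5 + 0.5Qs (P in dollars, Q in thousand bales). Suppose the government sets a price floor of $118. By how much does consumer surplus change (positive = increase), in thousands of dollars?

-2552

Rearranging demand gives Qd = 133 - P; rearranging supply gives Qs = 2P - 47. Equilibrium: 133 - P = 2P - 47, so 180 = 3P and P* = 60, Q* = 73.
Because the floor (118) lies above the market-clearing price, it is binding.
At P = 118: Qd = 133 - 118 = 15 and Qs = 2·118 - 47 = 189.
Consumer surplus without the control is ½ · (133 - 60) · 73 = 2664.5.
With the floor, consumers buy 15 units at 118, so CS = ½ · (133 - 118) · 15 = 112.5.
Change in consumer surplus = 112.5 - 2664.5 = -2552.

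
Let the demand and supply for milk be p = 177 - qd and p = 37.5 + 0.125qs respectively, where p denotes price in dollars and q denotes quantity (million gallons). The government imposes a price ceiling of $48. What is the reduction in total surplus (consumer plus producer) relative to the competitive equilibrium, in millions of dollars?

Rearranging demand gives qd = 177 - p; rearranging supply gives qs = 8p - 300. Equilibrium: 177 - p = 8p - 300, so 477 = 9p and p* = 53, q* = 124.
Because the ceiling (48) lies below the market-clearing price, it is binding.
At p = 48: qd = 177 - 48 = 129 and qs = 8·48 - 300 = 84.
Quantity traded falls to 84. At q = 84 the demand price is 177 - 84 = 93 and the supply price is (300 + 84)/8 = 48.
Deadweight loss = ½ · (93 - 48) · (124 - 84) = ½ · 45 · 40 = 900.

900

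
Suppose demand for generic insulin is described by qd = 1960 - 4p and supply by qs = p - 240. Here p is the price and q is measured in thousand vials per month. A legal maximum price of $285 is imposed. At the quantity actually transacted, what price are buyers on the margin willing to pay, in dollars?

478.75

Equilibrium: 1960 - 4p = p - 240, so 2200 = 5p and p* = 440, q* = 200.
Since 285 < 440, the ceiling is binding.
At p = 285: qd = 1960 - 4·285 = 820 and qs = 285 - 240 = 45.
Only 45 units reach the market. On the demand curve, the marginal buyer's willingness to pay at q = 45 is (1960 - 45)/4 = 478.75.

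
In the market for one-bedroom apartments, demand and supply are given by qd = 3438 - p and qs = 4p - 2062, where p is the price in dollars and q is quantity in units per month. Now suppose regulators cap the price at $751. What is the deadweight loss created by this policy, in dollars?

1218010

Setting quantity demanded equal to quantity supplied, 3438 - p = 4p - 2062, gives p* = 1100 and q* = 2338.
The ceiling of 751 is below the equilibrium price 1100, so it binds.
At p = 751: qd = 3438 - 751 = 2687 and qs = 4·751 - 2062 = 942.
Quantity traded falls to 942. At q = 942 the demand price is 3438 - 942 = 2496 and the supply price is (2062 + 942)/4 = 751.
Deadweight loss = ½ · (2496 - 751) · (2338 - 942) = ½ · 1745 · 1396 = 1218010.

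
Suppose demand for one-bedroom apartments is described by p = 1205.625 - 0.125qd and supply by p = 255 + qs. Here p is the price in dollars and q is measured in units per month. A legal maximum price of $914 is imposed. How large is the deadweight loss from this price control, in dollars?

19460.25

Rearranging demand gives qd = 9645 - 8p; rearranging supply gives qs = p - 255. Without the control the market clears where 9645 - 8p = p - 255, i.e. p* = 1100 and q* = 845.
Because the ceiling (914) lies below the market-clearing price, it is binding.
At p = 914: qd = 9645 - 8·914 = 2333 and qs = 914 - 255 = 659.
Quantity traded falls to 659. At q = 659 the demand price is (9645 - 659)/8 = 1123.25 and the supply price is 255 + 659 = 914.
Deadweight loss = ½ · (1123.25 - 914) · (845 - 659) = ½ · 209.25 · 186 = 19460.25.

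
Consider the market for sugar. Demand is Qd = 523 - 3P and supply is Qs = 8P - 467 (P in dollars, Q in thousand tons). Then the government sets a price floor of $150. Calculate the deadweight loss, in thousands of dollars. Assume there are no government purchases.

7425

Without the control the market clears where 523 - 3P = 8P - 467, i.e. P* = 90 and Q* = 253.
The floor of 150 is above the equilibrium price 90, so it binds.
At P = 150: Qd = 523 - 3·150 = 73 and Qs = 8·150 - 467 = 733.
Quantity traded falls to 73. At Q = 73 the demand price is (523 - 73)/3 = 150 and the supply price is (467 + 73)/8 = 67.5.
Deadweight loss = ½ · (150 - 67.5) · (253 - 73) = ½ · 82.5 · 180 = 7425.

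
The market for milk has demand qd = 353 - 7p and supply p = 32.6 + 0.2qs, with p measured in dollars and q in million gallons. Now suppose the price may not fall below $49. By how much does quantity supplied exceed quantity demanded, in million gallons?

72

Rearranging supply gives qs = 5p - 163. In a free market, 353 - 7p = 5p - 163 gives the equilibrium p* = 43, q* = 52.
The floor of 49 is above the equilibrium price 43, so it binds.
At p = 49: qd = 353 - 7·49 = 10 and qs = 5·49 - 163 = 82.
Surplus = qs - qd = 82 - 10 = 72.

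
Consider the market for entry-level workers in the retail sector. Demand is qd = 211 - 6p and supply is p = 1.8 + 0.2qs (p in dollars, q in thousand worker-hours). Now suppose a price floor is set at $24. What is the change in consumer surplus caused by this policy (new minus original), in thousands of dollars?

-316

Rearranging supply gives qs = 5p - 9. In a free market, 211 - 6p = 5p - 9 gives the equilibrium p* = 20, q* = 91.
The floor of 24 is above the equilibrium price 20, so it binds.
At p = 24: qd = 211 - 6·24 = 67 and qs = 5·24 - 9 = 111.
Consumer surplus without the control is ½ · (211/6 - 20) · 91 = 8281/12.
With the floor, consumers buy 67 units at 24, so CS = ½ · (211/6 - 24) · 67 = 4489/12.
Change in consumer surplus = 4489/12 - 8281/12 = -316.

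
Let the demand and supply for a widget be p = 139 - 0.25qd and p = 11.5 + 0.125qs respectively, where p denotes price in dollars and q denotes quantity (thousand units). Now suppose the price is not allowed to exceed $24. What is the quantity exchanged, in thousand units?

100

Rearranging demand gives qd = 556 - 4p; rearranging supply gives qs = 8p - 92. Without the control the market clears where 556 - 4p = 8p - 92, i.e. p* = 54 and q* = 340.
The ceiling of 24 is below the equilibrium price 54, so it binds.
At p = 24: qd = 556 - 4·24 = 460 and qs = 8·24 - 92 = 100.
The quantity actually transacted is the short side, supply: 100.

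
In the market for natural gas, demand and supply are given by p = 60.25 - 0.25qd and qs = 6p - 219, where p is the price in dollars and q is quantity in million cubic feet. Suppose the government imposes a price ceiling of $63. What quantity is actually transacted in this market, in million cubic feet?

Rearranging demand gives qd = 241 - 4p. Setting quantity demanded equal to quantity supplied, 241 - 4p = 6p - 219, gives p* = 46 and q* = 57.
The ceiling of 63 is above the equilibrium price 46, so it is not binding; the market clears at p* = 46, q* = 57.

57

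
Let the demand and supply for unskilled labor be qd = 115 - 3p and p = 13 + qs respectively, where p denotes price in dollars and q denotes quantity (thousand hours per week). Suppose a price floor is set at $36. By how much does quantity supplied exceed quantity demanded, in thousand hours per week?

16

Rearranging supply gives qs = p - 13. Setting quantity demanded equal to quantity supplied, 115 - 3p = p - 13, gives p* = 32 and q* = 19.
Since 36 > 32, the floor is binding.
At p = 36: qd = 115 - 3·36 = 7 and qs = 36 - 13 = 23.
Surplus = qs - qd = 23 - 7 = 16.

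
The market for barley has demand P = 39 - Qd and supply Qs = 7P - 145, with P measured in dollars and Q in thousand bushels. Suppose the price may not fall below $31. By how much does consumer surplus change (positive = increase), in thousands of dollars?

-96

Rearranging demand gives Qd = 39 - P. In a free market, 39 - P = 7P - 145 gives the equilibrium P* = 23, Q* = 16.
Because the floor (31) lies above the market-clearing price, it is binding.
At P = 31: Qd = 39 - 31 = 8 and Qs = 7·31 - 145 = 72.
Consumer surplus without the control is ½ · (39 - 23) · 16 = 128.
With the floor, consumers buy 8 units at 31, so CS = ½ · (39 - 31) · 8 = 32.
Change in consumer surplus = 32 - 128 = -96.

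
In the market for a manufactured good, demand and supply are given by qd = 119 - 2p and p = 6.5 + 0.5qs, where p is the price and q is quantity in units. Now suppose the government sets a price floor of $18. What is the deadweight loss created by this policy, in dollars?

Rearranging supply gives qs = 2p - 13. Setting quantity demanded equal to quantity supplied, 119 - 2p = 2p - 13, gives p* = 33 and q* = 53.
The floor of 18 is below the equilibrium price 33, so it is not binding; the market clears at p* = 33, q* = 53.
Since the control does not bind, no trades are prevented and deadweight loss is zero.

0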